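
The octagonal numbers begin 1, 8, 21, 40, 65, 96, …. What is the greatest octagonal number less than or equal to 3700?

Solve n(3n−2) ≤ 3700 for integer n.
n = 35 gives 3605 ≤ 3700, while n = 36 gives 3816 > 3700; so the answer is 3605.

3605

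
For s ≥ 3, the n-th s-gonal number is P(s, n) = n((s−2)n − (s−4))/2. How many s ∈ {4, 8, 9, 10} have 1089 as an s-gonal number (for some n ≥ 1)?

2

s = 4: P(4, 33) = 1089. ✓
s = 8: P(8, 19) = 1045 and P(8, 20) = 1160; 1089 is not s-gonal.
s = 9: P(9, 18) = 1089. ✓
s = 10: P(10, 16) = 976 and P(10, 17) = 1105; 1089 is not s-gonal.
Hits: s ∈ {4, 9} → 2.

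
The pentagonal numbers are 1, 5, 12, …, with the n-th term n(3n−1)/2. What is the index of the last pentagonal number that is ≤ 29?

4

Solve n(3n−1)/2 ≤ 29 for integer n.
n = 4 gives 22 ≤ 29, while n = 5 gives 35 > 29; so the answer is index 4.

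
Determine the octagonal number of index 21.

1281

21·(3·21 − 2) = 21·61 = 1281.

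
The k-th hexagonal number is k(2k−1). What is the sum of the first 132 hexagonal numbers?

Σ i(2i−1) = 2Σi² − Σi over i = 1..132.
Σi = 8778 and Σi² = 775390.
2·775390 − 1·8778 = 1542002.

1542002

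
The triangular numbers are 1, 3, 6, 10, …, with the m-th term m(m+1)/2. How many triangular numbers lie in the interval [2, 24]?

The n-th triangular number is n(n+1)/2.
Smallest index with value ≥ 2: n = 2 (giving 3).
Largest index with value ≤ 24: n = 6 (giving 21).
Indices 2 through 6: 5 terms.

5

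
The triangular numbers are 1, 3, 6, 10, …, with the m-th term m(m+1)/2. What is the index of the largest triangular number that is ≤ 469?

30

Solve n(n+1)/2 ≤ 469 for integer n.
n = 30 gives 465 ≤ 469, while n = 31 gives 496 > 469; so the answer is index 30.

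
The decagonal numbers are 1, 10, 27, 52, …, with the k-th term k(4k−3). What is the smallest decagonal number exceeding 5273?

5365

Solve n(4n−3) > 5273 for integer n.
The largest n with value ≤ 5273 is 36 (since 5076 ≤ 5273 < 5365), so the first above is n = 37, value 5365.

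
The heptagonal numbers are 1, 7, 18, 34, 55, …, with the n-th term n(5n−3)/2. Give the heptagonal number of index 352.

309232

The 352nd heptagonal number is n(5n−3)/2 with n = 352.
352·(5·352 − 3)/2 = 352·1757/2 = 309232.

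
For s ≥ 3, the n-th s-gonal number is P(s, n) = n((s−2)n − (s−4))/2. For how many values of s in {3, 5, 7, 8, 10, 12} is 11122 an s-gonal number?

1

s = 3: P(3, 148) = 11026 and P(3, 149) = 11175; 11122 is not s-gonal.
s = 5: P(5, 86) = 11051 and P(5, 87) = 11310; 11122 is not s-gonal.
s = 7: P(7, 67) = 11122. ✓
s = 8: P(8, 61) = 11041 and P(8, 62) = 11408; 11122 is not s-gonal.
s = 10: P(10, 53) = 11077 and P(10, 54) = 11502; 11122 is not s-gonal.
s = 12: P(12, 47) = 10857 and P(12, 48) = 11328; 11122 is not s-gonal.
Hits: s ∈ {7} → 1.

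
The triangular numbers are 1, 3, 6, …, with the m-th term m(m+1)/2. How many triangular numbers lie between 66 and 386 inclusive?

17

The n-th triangular number is n(n+1)/2.
Smallest index with value ≥ 66: n = 11 (giving 66).
Largest index with value ≤ 386: n = 27 (giving 378).
Indices 11 through 27: 17 terms.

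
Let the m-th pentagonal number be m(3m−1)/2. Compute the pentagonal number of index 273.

The 273rd pentagonal number is n(3n−1)/2 with n = 273.
273·(3·273 − 1)/2 = 273·818/2 = 273·409 = 111657.

111657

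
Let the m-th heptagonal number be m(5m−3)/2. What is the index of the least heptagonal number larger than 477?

15

Solve n(5n−3)/2 > 477 for integer n.
The largest n with value ≤ 477 is 14 (since 469 ≤ 477 < 540), so the first above is n = 15, value 540.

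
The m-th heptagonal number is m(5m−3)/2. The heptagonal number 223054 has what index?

Set n(5n−3)/2 = 223054, giving 5n² − 3n − 446108 = 0.
So n = (3 + 2987) / 10 = 2990/10 = 299.

299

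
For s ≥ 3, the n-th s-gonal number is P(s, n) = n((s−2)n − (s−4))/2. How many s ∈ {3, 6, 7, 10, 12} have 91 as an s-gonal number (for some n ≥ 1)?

2

s = 3: P(3, 13) = 91. ✓
s = 6: P(6, 7) = 91. ✓
s = 7: P(7, 6) = 81 and P(7, 7) = 112; 91 is not s-gonal.
s = 10: P(10, 5) = 85 and P(10, 6) = 126; 91 is not s-gonal.
s = 12: P(12, 4) = 64 and P(12, 5) = 105; 91 is not s-gonal.
Hits: s ∈ {3, 6} → 2.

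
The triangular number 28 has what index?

Set n(n+1)/2 = 28, giving n² + n − 56 = 0.
So n = (-1 + 15) / 2 = 14/2 = 7.

7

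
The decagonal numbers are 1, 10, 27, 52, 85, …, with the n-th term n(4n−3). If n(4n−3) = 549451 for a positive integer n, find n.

Set n(4n−3) = 549451, giving 4n² − 3n − 549451 = 0.
The discriminant is 9 + 16·549451 = 8791225, and √8791225 = 2965.
So n = (3 + 2965) / 8 = 2968/8 = 371.

371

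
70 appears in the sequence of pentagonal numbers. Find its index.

7

Set n(3n−1)/2 = 70, giving 3n² − n − 140 = 0.
The discriminant is 1 + 24·70 = 1681, and √1681 = 41.
So n = (1 + 41) / 6 = 42/6 = 7.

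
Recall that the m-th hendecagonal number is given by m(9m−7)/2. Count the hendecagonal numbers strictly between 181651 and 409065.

100

The n-th hendecagonal number is n(9n−7)/2.
Smallest index with value > 181651: n = 202 (giving 182911).
Largest index with value < 409065: n = 301 (giving 406651).
Indices 202 through 301: 100 terms.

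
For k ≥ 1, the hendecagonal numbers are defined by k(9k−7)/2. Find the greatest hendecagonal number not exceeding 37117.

Solve n(9n−7)/2 ≤ 37117 for integer n.
n = 91 gives 36946 ≤ 37117, while n = 92 gives 37766 > 37117; so the answer is 36946.

36946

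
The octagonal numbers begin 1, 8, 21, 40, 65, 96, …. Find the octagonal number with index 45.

The 45th octagonal number is n(3n−2) with n = 45.
45·(3·45 − 2) = 45·133 = 5985.

5985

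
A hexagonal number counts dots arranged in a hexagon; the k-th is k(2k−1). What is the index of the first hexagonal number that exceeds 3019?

40

Solve n(2n−1) > 3019 for integer n.
The largest n with value ≤ 3019 is 39 (since 3003 ≤ 3019 < 3160), so the first above is n = 40, value 3160.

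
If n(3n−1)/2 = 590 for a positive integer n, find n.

Set n(3n−1)/2 = 590, giving 3n² − n − 1180 = 0.
The discriminant is 1 + 24·590 = 14161, and √14161 = 119.
So n = (1 + 119) / 6 = 120/6 = 20.

20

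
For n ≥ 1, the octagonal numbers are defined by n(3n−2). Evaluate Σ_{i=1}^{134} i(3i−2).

2415015

Σ i(3i−2) = 3Σi² − 2Σi over i = 1..134.
Σi = 9045 and Σi² = 811035.
3·811035 − 2·9045 = 2415015.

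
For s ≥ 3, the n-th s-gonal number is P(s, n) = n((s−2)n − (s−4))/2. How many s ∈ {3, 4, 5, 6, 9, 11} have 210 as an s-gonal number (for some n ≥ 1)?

s = 3: P(3, 20) = 210. ✓
s = 4: P(4, 14) = 196 and P(4, 15) = 225; 210 is not s-gonal.
s = 5: P(5, 12) = 210. ✓
s = 6: P(6, 10) = 190 and P(6, 11) = 231; 210 is not s-gonal.
s = 9: P(9, 8) = 204 and P(9, 9) = 261; 210 is not s-gonal.
s = 11: P(11, 7) = 196 and P(11, 8) = 260; 210 is not s-gonal.
Hits: s ∈ {3, 5} → 2.

2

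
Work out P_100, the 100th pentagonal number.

14950

100·(3·100 − 1)/2 = 100·299/2 = 14950.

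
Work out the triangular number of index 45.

The 45th triangular number is n(n+1)/2 with n = 45.
45·46/2 = 2070/2 = 1035.

1035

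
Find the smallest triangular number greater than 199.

210

Solve n(n+1)/2 > 199 for integer n.
The largest n with value ≤ 199 is 19 (since 190 ≤ 199 < 210), so the first above is n = 20, value 210.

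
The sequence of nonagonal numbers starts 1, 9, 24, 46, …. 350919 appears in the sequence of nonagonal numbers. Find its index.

Set n(7n−5)/2 = 350919, giving 7n² − 5n − 701838 = 0.
The discriminant is 25 + 56·350919 = 19651489, and √19651489 = 4433.
So n = (5 + 4433) / 14 = 4438/14 = 317.
Check: 317·(7·317 − 5)/2 = 350919. ✓

317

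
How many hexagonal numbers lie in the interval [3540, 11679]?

34

The n-th hexagonal number is n(2n−1).
Smallest index with value ≥ 3540: n = 43 (giving 3655).
Largest index with value ≤ 11679: n = 76 (giving 11476).
Indices 43 through 76: 34 terms.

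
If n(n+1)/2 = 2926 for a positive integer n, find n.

Set n(n+1)/2 = 2926, giving n² + n − 5852 = 0.
The discriminant is 1 + 8·2926 = 23409, and √23409 = 153.
So n = (-1 + 153) / 2 = 152/2 = 76.

76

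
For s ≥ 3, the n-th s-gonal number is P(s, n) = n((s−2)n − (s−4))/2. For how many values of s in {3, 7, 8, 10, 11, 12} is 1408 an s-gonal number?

s = 3: P(3, 52) = 1378 and P(3, 53) = 1431; 1408 is not s-gonal.
s = 7: P(7, 24) = 1404 and P(7, 25) = 1525; 1408 is not s-gonal.
s = 8: P(8, 22) = 1408. ✓
s = 10: P(10, 19) = 1387 and P(10, 20) = 1540; 1408 is not s-gonal.
s = 11: P(11, 18) = 1395 and P(11, 19) = 1558; 1408 is not s-gonal.
s = 12: P(12, 17) = 1377 and P(12, 18) = 1548; 1408 is not s-gonal.
Hits: s ∈ {8} → 1.

1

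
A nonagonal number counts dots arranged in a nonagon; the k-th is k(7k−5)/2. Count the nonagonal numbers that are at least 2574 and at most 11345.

30

The n-th nonagonal number is n(7n−5)/2.
Smallest index with value ≥ 2574: n = 28 (giving 2674).
Largest index with value ≤ 11345: n = 57 (giving 11229).
Indices 28 through 57: 30 terms.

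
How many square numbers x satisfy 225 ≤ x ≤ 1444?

24

The n-th square number is n².
Smallest index with value ≥ 225: n = 15 (giving 225).
Largest index with value ≤ 1444: n = 38 (giving 1444).
Indices 15 through 38: 24 terms.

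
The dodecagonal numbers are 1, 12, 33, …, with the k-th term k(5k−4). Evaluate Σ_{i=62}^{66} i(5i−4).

101170

Σ i(5i−4) = 5Σi² − 4Σi over i = 62..66.
Σi = 2211 − 1891 = 320 and Σi² = 98021 − 77531 = 20490.
5·20490 − 4·320 = 101170.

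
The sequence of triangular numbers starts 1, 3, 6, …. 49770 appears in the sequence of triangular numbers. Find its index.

Set n(n+1)/2 = 49770, giving n² + n − 99540 = 0.
The discriminant is 1 + 8·49770 = 398161, and √398161 = 631.
So n = (-1 + 631) / 2 = 630/2 = 315.

315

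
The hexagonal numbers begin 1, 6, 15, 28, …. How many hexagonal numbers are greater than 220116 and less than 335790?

77

The n-th hexagonal number is n(2n−1).
Smallest index with value > 220116: n = 333 (giving 221445).
Largest index with value < 335790: n = 409 (giving 334153).
Indices 333 through 409: 77 terms.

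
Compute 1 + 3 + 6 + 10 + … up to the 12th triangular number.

Σ i(i+1)/2 = (Σi² + Σi) / 2 over i = 1..12.
Σi = 78 and Σi² = 650.
(1·650 + 1·78) / 2 = 728/2 = 364.

364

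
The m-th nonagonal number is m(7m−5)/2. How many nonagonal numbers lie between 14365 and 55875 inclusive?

62

The n-th nonagonal number is n(7n−5)/2.
Smallest index with value ≥ 14365: n = 65 (giving 14625).
Largest index with value ≤ 55875: n = 126 (giving 55251).
Indices 65 through 126: 62 terms.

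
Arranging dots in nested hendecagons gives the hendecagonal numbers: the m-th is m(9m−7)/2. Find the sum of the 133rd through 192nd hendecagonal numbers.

Σ i(9i−7)/2 = (9Σi² − 7Σi) / 2 over i = 133..192.
Σi = 18528 − 8778 = 9750 and Σi² = 2377760 − 775390 = 1602370.
(9·1602370 − 7·9750) / 2 = 14353080/2 = 7176540.

7176540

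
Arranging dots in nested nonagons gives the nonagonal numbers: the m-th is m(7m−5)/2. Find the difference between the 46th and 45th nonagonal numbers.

Consecutive nonagonal numbers differ by 7n − 6: here 7·46 − 6 = 316.

316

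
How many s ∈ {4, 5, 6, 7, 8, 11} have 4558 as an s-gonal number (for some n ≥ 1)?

s = 4: P(4, 67) = 4489 and P(4, 68) = 4624; 4558 is not s-gonal.
s = 5: P(5, 55) = 4510 and P(5, 56) = 4676; 4558 is not s-gonal.
s = 6: P(6, 47) = 4371 and P(6, 48) = 4560; 4558 is not s-gonal.
s = 7: P(7, 43) = 4558. ✓
s = 8: P(8, 39) = 4485 and P(8, 40) = 4720; 4558 is not s-gonal.
s = 11: P(11, 32) = 4496 and P(11, 33) = 4785; 4558 is not s-gonal.
Hits: s ∈ {7} → 1.

1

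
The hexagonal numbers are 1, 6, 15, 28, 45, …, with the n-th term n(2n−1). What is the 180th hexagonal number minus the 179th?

Consecutive hexagonal numbers differ by 4n − 3: here 4·180 − 3 = 717.

717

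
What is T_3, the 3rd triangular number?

6

The 3rd triangular number is n(n+1)/2 with n = 3.
3·4/2 = 12/2 = 6.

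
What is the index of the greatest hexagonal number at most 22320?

105

Solve n(2n−1) ≤ 22320 for integer n.
n = 105 gives 21945 ≤ 22320, while n = 106 gives 22366 > 22320; so the answer is index 105.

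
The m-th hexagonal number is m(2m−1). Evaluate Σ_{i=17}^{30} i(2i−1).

Σ i(2i−1) = 2Σi² − Σi over i = 17..30.
Σi = 465 − 136 = 329 and Σi² = 9455 − 1496 = 7959.
2·7959 − 1·329 = 15589.

15589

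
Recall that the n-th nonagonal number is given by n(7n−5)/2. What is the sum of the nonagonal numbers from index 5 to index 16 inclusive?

4816

Σ i(7i−5)/2 = (7Σi² − 5Σi) / 2 over i = 5..16.
Σi = 136 − 10 = 126 and Σi² = 1496 − 30 = 1466.
(7·1466 − 5·126) / 2 = 9632/2 = 4816.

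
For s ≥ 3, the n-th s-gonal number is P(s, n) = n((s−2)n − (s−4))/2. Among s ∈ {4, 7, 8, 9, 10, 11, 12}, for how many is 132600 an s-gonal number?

1

s = 4: P(4, 364) = 132496 and P(4, 365) = 133225; 132600 is not s-gonal.
s = 7: P(7, 230) = 131905 and P(7, 231) = 133056; 132600 is not s-gonal.
s = 8: P(8, 210) = 131880 and P(8, 211) = 133141; 132600 is not s-gonal.
s = 9: P(9, 195) = 132600. ✓
s = 10: P(10, 182) = 131950 and P(10, 183) = 133407; 132600 is not s-gonal.
s = 11: P(11, 172) = 132526 and P(11, 173) = 134075; 132600 is not s-gonal.
s = 12: P(12, 163) = 132193 and P(12, 164) = 133824; 132600 is not s-gonal.
Hits: s ∈ {9} → 1.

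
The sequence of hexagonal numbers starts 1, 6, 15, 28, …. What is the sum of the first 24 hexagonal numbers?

9500

Σ i(2i−1) = 2Σi² − Σi over i = 1..24.
Σi = 300 and Σi² = 4900.
2·4900 − 1·300 = 9500.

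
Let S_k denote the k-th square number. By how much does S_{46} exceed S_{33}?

46² = 2116 and 33² = 1089.
Difference: 2116 − 1089 = 1027.

1027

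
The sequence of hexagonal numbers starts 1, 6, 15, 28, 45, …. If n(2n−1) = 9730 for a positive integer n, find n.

Set n(2n−1) = 9730, giving 2n² − n − 9730 = 0.
The discriminant is 1 + 8·9730 = 77841, and √77841 = 279.
So n = (1 + 279) / 4 = 280/4 = 70.
Check: 70·(2·70 − 1) = 9730. ✓

70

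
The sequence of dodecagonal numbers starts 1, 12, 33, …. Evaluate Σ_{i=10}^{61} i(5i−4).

378846

Σ i(5i−4) = 5Σi² − 4Σi over i = 10..61.
Σi = 1891 − 45 = 1846 and Σi² = 77531 − 285 = 77246.
5·77246 − 4·1846 = 378846.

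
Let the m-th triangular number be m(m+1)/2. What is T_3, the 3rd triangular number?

6

The 3rd triangular number is n(n+1)/2 with n = 3.
3·4/2 = 12/2 = 6.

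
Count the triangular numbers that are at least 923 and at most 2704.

The n-th triangular number is n(n+1)/2.
Smallest index with value ≥ 923: n = 43 (giving 946).
Largest index with value ≤ 2704: n = 73 (giving 2701).
Indices 43 through 73: 31 terms.

31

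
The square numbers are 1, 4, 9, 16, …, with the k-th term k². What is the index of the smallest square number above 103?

Solve n² > 103 for integer n.
The largest n with value ≤ 103 is 10 (since 100 ≤ 103 < 121), so the first above is n = 11, value 121.

11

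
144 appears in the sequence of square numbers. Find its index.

We need n² = 144, so n = √144 = 12.

12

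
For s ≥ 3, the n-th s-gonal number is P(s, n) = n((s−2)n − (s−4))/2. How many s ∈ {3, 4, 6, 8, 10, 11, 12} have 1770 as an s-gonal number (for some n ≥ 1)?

s = 3: P(3, 59) = 1770. ✓
s = 4: P(4, 42) = 1764 and P(4, 43) = 1849; 1770 is not s-gonal.
s = 6: P(6, 30) = 1770. ✓
s = 8: P(8, 24) = 1680 and P(8, 25) = 1825; 1770 is not s-gonal.
s = 10: P(10, 21) = 1701 and P(10, 22) = 1870; 1770 is not s-gonal.
s = 11: P(11, 20) = 1730 and P(11, 21) = 1911; 1770 is not s-gonal.
s = 12: P(12, 19) = 1729 and P(12, 20) = 1920; 1770 is not s-gonal.
Hits: s ∈ {3, 6} → 2.

2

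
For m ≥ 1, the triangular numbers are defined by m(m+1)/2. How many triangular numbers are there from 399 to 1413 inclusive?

The n-th triangular number is n(n+1)/2.
Smallest index with value ≥ 399: n = 28 (giving 406).
Largest index with value ≤ 1413: n = 52 (giving 1378).
Indices 28 through 52: 25 terms.

25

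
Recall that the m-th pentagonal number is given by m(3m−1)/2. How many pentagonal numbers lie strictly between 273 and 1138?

The n-th pentagonal number is n(3n−1)/2.
Smallest index with value > 273: n = 14 (giving 287).
Largest index with value < 1138: n = 27 (giving 1080).
Indices 14 through 27: 14 terms.

14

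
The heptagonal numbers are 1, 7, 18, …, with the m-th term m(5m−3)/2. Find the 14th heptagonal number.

469

The 14th heptagonal number is n(5n−3)/2 with n = 14.
14·(5·14 − 3)/2 = 14·67/2 = 469.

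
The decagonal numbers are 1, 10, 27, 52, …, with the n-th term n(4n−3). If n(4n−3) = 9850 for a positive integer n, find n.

Set n(4n−3) = 9850, giving 4n² − 3n − 9850 = 0.
So n = (3 + 397) / 8 = 400/8 = 50.

50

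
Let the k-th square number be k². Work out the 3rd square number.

The 3rd square number is n² with n = 3.
3² = 9.

9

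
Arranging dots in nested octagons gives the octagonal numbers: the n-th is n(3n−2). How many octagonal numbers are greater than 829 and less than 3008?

15

The n-th octagonal number is n(3n−2).
Smallest index with value > 829: n = 17 (giving 833).
Largest index with value < 3008: n = 31 (giving 2821).
Indices 17 through 31: 15 terms.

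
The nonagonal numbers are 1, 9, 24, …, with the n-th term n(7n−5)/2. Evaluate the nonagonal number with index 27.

2484

27·(7·27 − 5)/2 = 27·184/2 = 27·92 = 2484.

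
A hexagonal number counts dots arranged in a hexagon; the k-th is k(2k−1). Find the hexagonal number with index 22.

946

22·(2·22 − 1) = 22·43 = 946.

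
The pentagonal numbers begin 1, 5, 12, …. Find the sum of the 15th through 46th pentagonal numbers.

Σ i(3i−1)/2 = (3Σi² − Σi) / 2 over i = 15..46.
Σi = 1081 − 105 = 976 and Σi² = 33511 − 1015 = 32496.
(3·32496 − 1·976) / 2 = 96512/2 = 48256.

48256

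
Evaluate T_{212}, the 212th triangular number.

212·213/2 = 45156/2 = 22578.

22578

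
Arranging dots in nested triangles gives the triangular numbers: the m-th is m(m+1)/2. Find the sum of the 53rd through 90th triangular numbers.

100776

Σ i(i+1)/2 = (Σi² + Σi) / 2 over i = 53..90.
Σi = 4095 − 1378 = 2717 and Σi² = 247065 − 48230 = 198835.
(1·198835 + 1·2717) / 2 = 201552/2 = 100776.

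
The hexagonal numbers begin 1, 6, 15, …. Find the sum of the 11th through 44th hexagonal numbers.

Σ i(2i−1) = 2Σi² − Σi over i = 11..44.
Σi = 990 − 55 = 935 and Σi² = 29370 − 385 = 28985.
2·28985 − 1·935 = 57035.

57035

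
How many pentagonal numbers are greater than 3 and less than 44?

4

The n-th pentagonal number is n(3n−1)/2.
Smallest index with value > 3: n = 2 (giving 5).
Largest index with value < 44: n = 5 (giving 35).
Indices 2 through 5: 4 terms.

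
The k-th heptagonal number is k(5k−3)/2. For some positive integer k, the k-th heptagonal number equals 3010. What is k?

35

Set n(5n−3)/2 = 3010, giving 5n² − 3n − 6020 = 0.
So n = (3 + 347) / 10 = 350/10 = 35.
Check: 35·(5·35 − 3)/2 = 3010. ✓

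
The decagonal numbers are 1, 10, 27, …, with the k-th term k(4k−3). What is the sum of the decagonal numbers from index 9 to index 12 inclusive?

Σ i(4i−3) = 4Σi² − 3Σi over i = 9..12.
Σi = 78 − 36 = 42 and Σi² = 650 − 204 = 446.
4·446 − 3·42 = 1658.

1658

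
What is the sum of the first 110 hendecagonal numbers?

2002440

Σ i(9i−7)/2 = (9Σi² − 7Σi) / 2 over i = 1..110.
Σi = 6105 and Σi² = 449735.
(9·449735 − 7·6105) / 2 = 4004880/2 = 2002440.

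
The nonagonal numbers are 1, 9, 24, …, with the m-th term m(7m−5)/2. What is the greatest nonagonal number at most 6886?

6666

Solve n(7n−5)/2 ≤ 6886 for integer n.
n = 44 gives 6666 ≤ 6886, while n = 45 gives 6975 > 6886; so the answer is 6666.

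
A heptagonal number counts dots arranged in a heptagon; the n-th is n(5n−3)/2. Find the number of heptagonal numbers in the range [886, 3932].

20

The n-th heptagonal number is n(5n−3)/2.
Smallest index with value ≥ 886: n = 20 (giving 970).
Largest index with value ≤ 3932: n = 39 (giving 3744).
Indices 20 through 39: 20 terms.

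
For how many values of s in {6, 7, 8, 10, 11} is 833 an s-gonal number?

2

s = 6: P(6, 20) = 780 and P(6, 21) = 861; 833 is not s-gonal.
s = 7: P(7, 18) = 783 and P(7, 19) = 874; 833 is not s-gonal.
s = 8: P(8, 17) = 833. ✓
s = 10: P(10, 14) = 742 and P(10, 15) = 855; 833 is not s-gonal.
s = 11: P(11, 14) = 833. ✓
Hits: s ∈ {8, 11} → 2.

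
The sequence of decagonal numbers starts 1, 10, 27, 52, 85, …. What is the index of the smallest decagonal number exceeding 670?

Solve n(4n−3) > 670 for integer n.
The largest n with value ≤ 670 is 13 (since 637 ≤ 670 < 742), so the first above is n = 14, value 742.

14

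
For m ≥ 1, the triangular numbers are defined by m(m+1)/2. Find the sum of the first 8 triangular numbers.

120

Σ i(i+1)/2 = (Σi² + Σi) / 2 over i = 1..8.
Σi = 36 and Σi² = 204.
(1·204 + 1·36) / 2 = 240/2 = 120.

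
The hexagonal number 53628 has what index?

Set n(2n−1) = 53628, giving 2n² − n − 53628 = 0.
So n = (1 + 655) / 4 = 656/4 = 164.

164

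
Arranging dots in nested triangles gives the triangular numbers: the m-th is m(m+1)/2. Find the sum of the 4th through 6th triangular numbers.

Σ i(i+1)/2 = (Σi² + Σi) / 2 over i = 4..6.
Σi = 21 − 6 = 15 and Σi² = 91 − 14 = 77.
(1·77 + 1·15) / 2 = 92/2 = 46.

46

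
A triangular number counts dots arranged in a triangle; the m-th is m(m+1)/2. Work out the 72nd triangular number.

The 72nd triangular number is n(n+1)/2 with n = 72.
72·73/2 = 5256/2 = 2628.

2628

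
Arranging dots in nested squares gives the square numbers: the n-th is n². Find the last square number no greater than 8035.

7921

Solve n² ≤ 8035 for integer n.
n = 89 gives 7921 ≤ 8035, while n = 90 gives 8100 > 8035; so the answer is 7921.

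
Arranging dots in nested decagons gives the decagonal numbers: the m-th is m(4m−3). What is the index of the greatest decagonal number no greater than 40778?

Solve n(4n−3) ≤ 40778 for integer n.
n = 101 gives 40501 ≤ 40778, while n = 102 gives 41310 > 40778; so the answer is index 101.

101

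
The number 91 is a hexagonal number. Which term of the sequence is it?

7

Set n(2n−1) = 91, giving 2n² − n − 91 = 0.
So n = (1 + 27) / 4 = 28/4 = 7.
Check: 7·(2·7 − 1) = 91. ✓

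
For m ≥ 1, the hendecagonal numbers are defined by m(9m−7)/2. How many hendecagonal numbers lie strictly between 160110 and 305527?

The n-th hendecagonal number is n(9n−7)/2.
Smallest index with value > 160110: n = 190 (giving 161785).
Largest index with value < 305527: n = 260 (giving 303290).
Indices 190 through 260: 71 terms.

71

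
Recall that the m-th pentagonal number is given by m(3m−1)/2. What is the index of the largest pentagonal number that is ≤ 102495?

Solve n(3n−1)/2 ≤ 102495 for integer n.
n = 261 gives 102051 ≤ 102495, while n = 262 gives 102835 > 102495; so the answer is index 261.

261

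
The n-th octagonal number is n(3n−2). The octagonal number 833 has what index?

Set n(3n−2) = 833, giving 3n² − 2n − 833 = 0.
The discriminant is 4 + 12·833 = 10000, and √10000 = 100.
So n = (2 + 100) / 6 = 102/6 = 17.

17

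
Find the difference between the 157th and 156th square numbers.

313

n² − (n−1)² = 2n − 1, so 157² − 156² = 2·157 − 1 = 313.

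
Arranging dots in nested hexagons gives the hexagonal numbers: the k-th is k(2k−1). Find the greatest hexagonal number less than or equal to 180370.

179700

Solve n(2n−1) ≤ 180370 for integer n.
n = 300 gives 179700 ≤ 180370, while n = 301 gives 180901 > 180370; so the answer is 179700.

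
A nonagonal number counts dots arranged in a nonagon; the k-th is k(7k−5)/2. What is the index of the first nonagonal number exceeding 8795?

Solve n(7n−5)/2 > 8795 for integer n.
The largest n with value ≤ 8795 is 50 (since 8625 ≤ 8795 < 8976), so the first above is n = 51, value 8976.

51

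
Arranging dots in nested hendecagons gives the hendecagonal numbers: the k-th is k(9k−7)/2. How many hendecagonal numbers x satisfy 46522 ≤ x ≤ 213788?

The n-th hendecagonal number is n(9n−7)/2.
Smallest index with value ≥ 46522: n = 103 (giving 47380).
Largest index with value ≤ 213788: n = 218 (giving 213095).
Indices 103 through 218: 116 terms.

116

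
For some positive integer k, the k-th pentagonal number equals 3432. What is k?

Set n(3n−1)/2 = 3432, giving 3n² − n − 6864 = 0.
So n = (1 + 287) / 6 = 288/6 = 48.

48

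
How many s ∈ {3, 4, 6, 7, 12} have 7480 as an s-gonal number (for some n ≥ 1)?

1

s = 3: P(3, 121) = 7381 and P(3, 122) = 7503; 7480 is not s-gonal.
s = 4: P(4, 86) = 7396 and P(4, 87) = 7569; 7480 is not s-gonal.
s = 6: P(6, 61) = 7381 and P(6, 62) = 7626; 7480 is not s-gonal.
s = 7: P(7, 55) = 7480. ✓
s = 12: P(12, 39) = 7449 and P(12, 40) = 7840; 7480 is not s-gonal.
Hits: s ∈ {7} → 1.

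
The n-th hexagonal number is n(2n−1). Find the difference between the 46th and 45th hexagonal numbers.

Consecutive hexagonal numbers differ by 4n − 3: here 4·46 − 3 = 181.

181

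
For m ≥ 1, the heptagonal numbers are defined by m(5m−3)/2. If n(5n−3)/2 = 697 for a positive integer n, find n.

17

Set n(5n−3)/2 = 697, giving 5n² − 3n − 1394 = 0.
The discriminant is 9 + 40·697 = 27889, and √27889 = 167.
So n = (3 + 167) / 10 = 170/10 = 17.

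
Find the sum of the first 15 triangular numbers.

680

Σ i(i+1)/2 = (Σi² + Σi) / 2 over i = 1..15.
Σi = 120 and Σi² = 1240.
(1·1240 + 1·120) / 2 = 1360/2 = 680.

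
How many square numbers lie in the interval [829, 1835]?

14

The n-th square number is n².
Smallest index with value ≥ 829: n = 29 (giving 841).
Largest index with value ≤ 1835: n = 42 (giving 1764).
Indices 29 through 42: 14 terms.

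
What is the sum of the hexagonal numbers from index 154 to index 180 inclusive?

1504773

Σ i(2i−1) = 2Σi² − Σi over i = 154..180.
Σi = 16290 − 11781 = 4509 and Σi² = 1960230 − 1205589 = 754641.
2·754641 − 1·4509 = 1504773.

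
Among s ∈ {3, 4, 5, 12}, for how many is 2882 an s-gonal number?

s = 3: P(3, 75) = 2850 and P(3, 76) = 2926; 2882 is not s-gonal.
s = 4: P(4, 53) = 2809 and P(4, 54) = 2916; 2882 is not s-gonal.
s = 5: P(5, 44) = 2882. ✓
s = 12: P(12, 24) = 2784 and P(12, 25) = 3025; 2882 is not s-gonal.
Hits: s ∈ {5} → 1.

1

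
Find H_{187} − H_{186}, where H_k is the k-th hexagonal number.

745

Consecutive hexagonal numbers differ by 4n − 3: here 4·187 − 3 = 745.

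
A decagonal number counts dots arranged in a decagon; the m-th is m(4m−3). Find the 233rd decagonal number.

233·(4·233 − 3) = 233·929 = 216457.

216457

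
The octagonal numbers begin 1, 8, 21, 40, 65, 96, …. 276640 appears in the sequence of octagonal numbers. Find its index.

Set n(3n−2) = 276640, giving 3n² − 2n − 276640 = 0.
The discriminant is 4 + 12·276640 = 3319684, and √3319684 = 1822.
So n = (2 + 1822) / 6 = 1824/6 = 304.

304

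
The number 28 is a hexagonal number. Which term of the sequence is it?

4

Set n(2n−1) = 28, giving 2n² − n − 28 = 0.
The discriminant is 1 + 8·28 = 225, and √225 = 15.
So n = (1 + 15) / 4 = 16/4 = 4.
Check: 4·(2·4 − 1) = 28. ✓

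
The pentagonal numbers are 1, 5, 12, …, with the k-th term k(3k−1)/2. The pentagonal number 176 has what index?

Set n(3n−1)/2 = 176, giving 3n² − n − 352 = 0.
The discriminant is 1 + 24·176 = 4225, and √4225 = 65.
So n = (1 + 65) / 6 = 66/6 = 11.
Check: 11·(3·11 − 1)/2 = 176. ✓

11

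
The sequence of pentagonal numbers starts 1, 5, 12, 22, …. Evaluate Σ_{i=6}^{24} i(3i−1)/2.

7125

Σ i(3i−1)/2 = (3Σi² − Σi) / 2 over i = 6..24.
Σi = 300 − 15 = 285 and Σi² = 4900 − 55 = 4845.
(3·4845 − 1·285) / 2 = 14250/2 = 7125.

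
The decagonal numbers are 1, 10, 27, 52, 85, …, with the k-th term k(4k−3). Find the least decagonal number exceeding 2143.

Solve n(4n−3) > 2143 for integer n.
The largest n with value ≤ 2143 is 23 (since 2047 ≤ 2143 < 2232), so the first above is n = 24, value 2232.

2232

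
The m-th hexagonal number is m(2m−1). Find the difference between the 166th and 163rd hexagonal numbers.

166·(2·166 − 1) = 54946 and 163·(2·163 − 1) = 52975.
Difference: 54946 − 52975 = 1971.

1971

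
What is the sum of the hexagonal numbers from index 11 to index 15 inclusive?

1645

Σ i(2i−1) = 2Σi² − Σi over i = 11..15.
Σi = 120 − 55 = 65 and Σi² = 1240 − 385 = 855.
2·855 − 1·65 = 1645.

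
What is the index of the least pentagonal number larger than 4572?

Solve n(3n−1)/2 > 4572 for integer n.
The largest n with value ≤ 4572 is 55 (since 4510 ≤ 4572 < 4676), so the first above is n = 56, value 4676.

56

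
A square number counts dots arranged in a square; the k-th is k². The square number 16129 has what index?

127

We need n² = 16129, so n = √16129 = 127.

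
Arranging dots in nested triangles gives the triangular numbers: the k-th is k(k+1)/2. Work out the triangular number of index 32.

The 32nd triangular number is n(n+1)/2 with n = 32.
32·33/2 = 1056/2 = 528.

528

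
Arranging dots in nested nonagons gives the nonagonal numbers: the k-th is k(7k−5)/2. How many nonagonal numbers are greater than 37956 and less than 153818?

105

The n-th nonagonal number is n(7n−5)/2.
Smallest index with value > 37956: n = 105 (giving 38325).
Largest index with value < 153818: n = 209 (giving 152361).
Indices 105 through 209: 105 terms.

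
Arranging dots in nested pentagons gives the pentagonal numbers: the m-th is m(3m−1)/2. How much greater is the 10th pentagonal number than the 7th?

10·(3·10 − 1)/2 = 145 and 7·(3·7 − 1)/2 = 70.
Difference: 145 − 70 = 75.

75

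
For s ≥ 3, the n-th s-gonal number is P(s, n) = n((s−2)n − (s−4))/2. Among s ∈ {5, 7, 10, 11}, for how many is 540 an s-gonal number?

2

s = 5: P(5, 19) = 532 and P(5, 20) = 590; 540 is not s-gonal.
s = 7: P(7, 15) = 540. ✓
s = 10: P(10, 12) = 540. ✓
s = 11: P(11, 11) = 506 and P(11, 12) = 606; 540 is not s-gonal.
Hits: s ∈ {7, 10} → 2.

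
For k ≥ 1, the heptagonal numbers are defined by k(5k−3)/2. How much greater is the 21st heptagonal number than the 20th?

Consecutive heptagonal numbers differ by 5n − 4: here 5·21 − 4 = 101.

101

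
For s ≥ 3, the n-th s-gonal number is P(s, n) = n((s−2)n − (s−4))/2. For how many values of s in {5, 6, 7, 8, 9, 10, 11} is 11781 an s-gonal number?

2

s = 5: P(5, 88) = 11572 and P(5, 89) = 11837; 11781 is not s-gonal.
s = 6: P(6, 77) = 11781. ✓
s = 7: P(7, 68) = 11458 and P(7, 69) = 11799; 11781 is not s-gonal.
s = 8: P(8, 63) = 11781. ✓
s = 9: P(9, 58) = 11629 and P(9, 59) = 12036; 11781 is not s-gonal.
s = 10: P(10, 54) = 11502 and P(10, 55) = 11935; 11781 is not s-gonal.
s = 11: P(11, 51) = 11526 and P(11, 52) = 11986; 11781 is not s-gonal.
Hits: s ∈ {6, 8} → 2.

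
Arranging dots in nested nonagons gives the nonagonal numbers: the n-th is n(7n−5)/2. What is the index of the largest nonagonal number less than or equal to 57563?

128

Solve n(7n−5)/2 ≤ 57563 for integer n.
n = 128 gives 57024 ≤ 57563, while n = 129 gives 57921 > 57563; so the answer is index 128.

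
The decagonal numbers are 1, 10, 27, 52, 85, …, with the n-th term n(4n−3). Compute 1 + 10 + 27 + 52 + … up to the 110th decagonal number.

Σ i(4i−3) = 4Σi² − 3Σi over i = 1..110.
Σi = 6105 and Σi² = 449735.
4·449735 − 3·6105 = 1780625.

1780625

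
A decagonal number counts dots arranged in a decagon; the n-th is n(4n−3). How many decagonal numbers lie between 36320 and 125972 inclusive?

The n-th decagonal number is n(4n−3).
Smallest index with value ≥ 36320: n = 96 (giving 36576).
Largest index with value ≤ 125972: n = 177 (giving 124785).
Indices 96 through 177: 82 terms.

82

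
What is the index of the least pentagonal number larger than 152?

11

Solve n(3n−1)/2 > 152 for integer n.
The largest n with value ≤ 152 is 10 (since 145 ≤ 152 < 176), so the first above is n = 11, value 176.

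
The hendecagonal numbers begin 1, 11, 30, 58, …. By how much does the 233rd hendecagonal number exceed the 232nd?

Consecutive hendecagonal numbers differ by 9n − 8: here 9·233 − 8 = 2089.

2089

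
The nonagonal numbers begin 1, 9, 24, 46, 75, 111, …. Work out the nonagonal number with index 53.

The 53rd nonagonal number is n(7n−5)/2 with n = 53.
53·(7·53 − 5)/2 = 53·366/2 = 53·183 = 9699.

9699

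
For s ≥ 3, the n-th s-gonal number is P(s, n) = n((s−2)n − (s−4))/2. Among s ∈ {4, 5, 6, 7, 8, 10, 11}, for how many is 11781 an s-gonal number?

s = 4: P(4, 108) = 11664 and P(4, 109) = 11881; 11781 is not s-gonal.
s = 5: P(5, 88) = 11572 and P(5, 89) = 11837; 11781 is not s-gonal.
s = 6: P(6, 77) = 11781. ✓
s = 7: P(7, 68) = 11458 and P(7, 69) = 11799; 11781 is not s-gonal.
s = 8: P(8, 63) = 11781. ✓
s = 10: P(10, 54) = 11502 and P(10, 55) = 11935; 11781 is not s-gonal.
s = 11: P(11, 51) = 11526 and P(11, 52) = 11986; 11781 is not s-gonal.
Hits: s ∈ {6, 8} → 2.

2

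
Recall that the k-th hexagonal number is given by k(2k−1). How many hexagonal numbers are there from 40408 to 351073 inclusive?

277

The n-th hexagonal number is n(2n−1).
Smallest index with value ≥ 40408: n = 143 (giving 40755).
Largest index with value ≤ 351073: n = 419 (giving 350703).
Indices 143 through 419: 277 terms.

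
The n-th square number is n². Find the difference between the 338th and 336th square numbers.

338² = 114244 and 336² = 112896.
Difference: 114244 − 112896 = 1348.

1348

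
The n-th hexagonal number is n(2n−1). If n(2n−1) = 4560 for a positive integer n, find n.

Set n(2n−1) = 4560, giving 2n² − n − 4560 = 0.
The discriminant is 1 + 8·4560 = 36481, and √36481 = 191.
So n = (1 + 191) / 4 = 192/4 = 48.

48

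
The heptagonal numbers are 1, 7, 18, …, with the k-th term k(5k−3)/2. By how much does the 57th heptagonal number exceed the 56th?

Consecutive heptagonal numbers differ by 5n − 4: here 5·57 − 4 = 281.

281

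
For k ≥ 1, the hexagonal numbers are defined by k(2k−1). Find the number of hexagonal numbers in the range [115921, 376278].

194

The n-th hexagonal number is n(2n−1).
Smallest index with value ≥ 115921: n = 241 (giving 115921).
Largest index with value ≤ 376278: n = 434 (giving 376278).
Indices 241 through 434: 194 terms.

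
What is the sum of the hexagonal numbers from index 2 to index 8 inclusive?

Σ i(2i−1) = 2Σi² − Σi over i = 2..8.
Σi = 36 − 1 = 35 and Σi² = 204 − 1 = 203.
2·203 − 1·35 = 371.

371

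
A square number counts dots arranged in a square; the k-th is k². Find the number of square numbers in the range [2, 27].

4

The n-th square number is n².
Smallest index with value ≥ 2: n = 2 (giving 4).
Largest index with value ≤ 27: n = 5 (giving 25).
Indices 2 through 5: 4 terms.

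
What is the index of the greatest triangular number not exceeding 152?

16

Solve n(n+1)/2 ≤ 152 for integer n.
n = 16 gives 136 ≤ 152, while n = 17 gives 153 > 152; so the answer is index 16.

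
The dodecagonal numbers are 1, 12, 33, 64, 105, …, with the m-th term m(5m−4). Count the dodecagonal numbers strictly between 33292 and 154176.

93

The n-th dodecagonal number is n(5n−4).
Smallest index with value > 33292: n = 83 (giving 34113).
Largest index with value < 154176: n = 175 (giving 152425).
Indices 83 through 175: 93 terms.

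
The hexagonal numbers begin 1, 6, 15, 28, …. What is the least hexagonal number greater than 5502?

5565

Solve n(2n−1) > 5502 for integer n.
The largest n with value ≤ 5502 is 52 (since 5356 ≤ 5502 < 5565), so the first above is n = 53, value 5565.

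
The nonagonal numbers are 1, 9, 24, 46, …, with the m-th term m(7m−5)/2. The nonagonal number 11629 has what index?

Set n(7n−5)/2 = 11629, giving 7n² − 5n − 23258 = 0.
The discriminant is 25 + 56·11629 = 651249, and √651249 = 807.
So n = (5 + 807) / 14 = 812/14 = 58.

58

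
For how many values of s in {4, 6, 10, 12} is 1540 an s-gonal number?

2

s = 4: P(4, 39) = 1521 and P(4, 40) = 1600; 1540 is not s-gonal.
s = 6: P(6, 28) = 1540. ✓
s = 10: P(10, 20) = 1540. ✓
s = 12: P(12, 17) = 1377 and P(12, 18) = 1548; 1540 is not s-gonal.
Hits: s ∈ {6, 10} → 2.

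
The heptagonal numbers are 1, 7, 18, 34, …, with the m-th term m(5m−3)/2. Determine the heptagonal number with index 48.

5688

48·(5·48 − 3)/2 = 48·237/2 = 5688.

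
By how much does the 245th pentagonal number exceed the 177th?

245·(3·245 − 1)/2 = 89915 and 177·(3·177 − 1)/2 = 46905.
Difference: 89915 − 46905 = 43010.

43010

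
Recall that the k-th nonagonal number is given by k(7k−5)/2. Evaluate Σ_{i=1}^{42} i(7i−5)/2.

Σ i(7i−5)/2 = (7Σi² − 5Σi) / 2 over i = 1..42.
Σi = 903 and Σi² = 25585.
(7·25585 − 5·903) / 2 = 174580/2 = 87290.

87290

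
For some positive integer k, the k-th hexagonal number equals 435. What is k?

Set n(2n−1) = 435, giving 2n² − n − 435 = 0.
The discriminant is 1 + 8·435 = 3481, and √3481 = 59.
So n = (1 + 59) / 4 = 60/4 = 15.
Check: 15·(2·15 − 1) = 435. ✓

15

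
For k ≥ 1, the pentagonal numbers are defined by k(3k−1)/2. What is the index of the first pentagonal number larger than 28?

5

Solve n(3n−1)/2 > 28 for integer n.
The largest n with value ≤ 28 is 4 (since 22 ≤ 28 < 35), so the first above is n = 5, value 35.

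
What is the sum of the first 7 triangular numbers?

Σ i(i+1)/2 = (Σi² + Σi) / 2 over i = 1..7.
Σi = 28 and Σi² = 140.
(1·140 + 1·28) / 2 = 168/2 = 84.

84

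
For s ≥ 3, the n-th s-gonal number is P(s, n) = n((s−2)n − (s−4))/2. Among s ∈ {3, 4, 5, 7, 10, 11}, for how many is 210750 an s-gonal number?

1

s = 3: P(3, 648) = 210276 and P(3, 649) = 210925; 210750 is not s-gonal.
s = 4: P(4, 459) = 210681 and P(4, 460) = 211600; 210750 is not s-gonal.
s = 5: P(5, 375) = 210750. ✓
s = 7: P(7, 290) = 209815 and P(7, 291) = 211266; 210750 is not s-gonal.
s = 10: P(10, 229) = 209077 and P(10, 230) = 210910; 210750 is not s-gonal.
s = 11: P(11, 216) = 209196 and P(11, 217) = 211141; 210750 is not s-gonal.
Hits: s ∈ {5} → 1.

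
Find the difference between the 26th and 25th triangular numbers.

26

Consecutive triangular numbers differ by n: T_{26} − T_{25} = 26.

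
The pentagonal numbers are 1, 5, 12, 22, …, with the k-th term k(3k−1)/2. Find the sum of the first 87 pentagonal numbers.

333036

Σ i(3i−1)/2 = (3Σi² − Σi) / 2 over i = 1..87.
Σi = 3828 and Σi² = 223300.
(3·223300 − 1·3828) / 2 = 666072/2 = 333036.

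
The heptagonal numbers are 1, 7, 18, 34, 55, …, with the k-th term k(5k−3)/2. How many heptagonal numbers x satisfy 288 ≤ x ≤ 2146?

18

The n-th heptagonal number is n(5n−3)/2.
Smallest index with value ≥ 288: n = 12 (giving 342).
Largest index with value ≤ 2146: n = 29 (giving 2059).
Indices 12 through 29: 18 terms.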